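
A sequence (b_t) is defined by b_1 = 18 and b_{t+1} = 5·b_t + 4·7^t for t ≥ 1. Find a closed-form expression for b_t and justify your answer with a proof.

Computing the first terms: b_1 = 18, b_2 = 118, b_3 = 786. This suggests b_t = 4·5^(t - 1) + 2·7^t.
When t = 1: the formula gives 18 = 18 = b_1.
Inductive step: suppose the statement holds for some i ≥ 1, so b_i = 4·5^(i - 1) + 2·7^i.
Then b_{i+1} = 5·b_i + 4·7^i = 5·(4·5^(i - 1) + 2·7^i) + 4·7^i = 4·5^i + 2·7^(i + 1) = 4·5^((i+1) - 1) + 2·7^(i+1),
which is the claimed formula at t = i+1.
By induction, the statement is established for all t ≥ 1.

b_t = 4·5^(t - 1) + 2·7^t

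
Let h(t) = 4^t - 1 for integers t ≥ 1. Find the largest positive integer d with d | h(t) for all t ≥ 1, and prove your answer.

d = 3

Computing the first values: h(1) = 3 and h(2) = 15; gcd(3, 15) = 3, so d ≤ 3.
We prove 3 | 4^t - 1 for all t ≥ 1 by induction on t.
Base case (t = 1): h(1) = 3 = 3·(1), so 3 | h(1).
For the inductive step, assume it holds for an arbitrary p ≥ 1, i.e. 3 | h(p). Then
4^{p+1} − 1^{p+1} = 4·4^p − 1·1^p = 4·(4^p − 1^p) + (3)·1^p. The first term is divisible by 3 by the inductive hypothesis, and the second term (3)·1^p is divisible by 3 since 3 | 3. Hence 3 | h(p+1).
This completes the induction.
Therefore the largest such d is 3.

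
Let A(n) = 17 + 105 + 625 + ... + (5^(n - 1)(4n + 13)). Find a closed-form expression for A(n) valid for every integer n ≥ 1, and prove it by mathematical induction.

We claim A(n) = 5^n(n + 3) - 3 for all n ≥ 1.
For the base case n = 1: A(1) = 17, and the closed form gives 17. They agree.
Inductive step: assume the claim holds for n = m, so A(m) = 5^m(m + 3) - 3.
Then A(m+1) = A(m) + (5^m(4m + 17)) = (5^m(m + 3) - 3) + (5^m(4m + 17)).
Simplifying, A(m+1) = 5·5^m·m + 20·5^m - 3 = 5^(m+1)((m+1) + 3) - 3,
which is the closed form with n = m+1.
This completes the induction.

A(n) = 5^n(n + 3) - 3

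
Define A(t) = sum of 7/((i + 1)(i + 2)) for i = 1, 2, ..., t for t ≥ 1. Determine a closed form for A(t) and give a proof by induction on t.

We claim A(t) = 7t/(2(t + 2)) for all t ≥ 1.
When t = 1: A(1) = 7/6, and the closed form gives 7/6. They agree.
Inductive step: assume the claim holds for t = i, so A(i) = 7i/(2(i + 2)).
Then A(i+1) = A(i) + (7/((i + 2)(i + 3))) = (7i/(2(i + 2))) + (7/((i + 2)(i + 3))).
Simplifying, A(i+1) = 7(i + 1)/(2(i + 3)) = 7(i+1)/(2((i+1) + 2)),
which is the closed form with t = i+1.
By the principle of mathematical induction, the result holds for all t ≥ 1.

A(t) = 7t/(2(t + 2))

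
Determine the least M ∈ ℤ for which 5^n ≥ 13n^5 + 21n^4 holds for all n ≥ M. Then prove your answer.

At n = 8: 390625 < 512000, so the inequality fails and M ≥ 9. We prove 5^n ≥ 13n^5 + 21n^4 for all n ≥ 9.
For the base case n = 9: 5^n = 1953125 and 13n^5 + 21n^4 = 905418, so 1953125 ≥ 905418.
Inductive step: assume the claim holds for n = p, so 5^p ≥ 13p^5 + 21p^4.
Then 5^(p + 1) = 5·(5^p) ≥ 5·(13p^5 + 21p^4).
Also, for p ≥ 9 we have 5·(13p^5 + 21p^4) ≥ 13(p+1)^5 + 21(p+1)^4, since 5·(13p^5 + 21p^4) − (13(p+1)^5 + 21(p+1)^4) = 52p^5 + 19p^4 - 214p^3 - 256p^2 - 149p - 34, which is nonnegative for all p ≥ 9.
Combining, 5^(p + 1) ≥ 13(p+1)^5 + 21(p+1)^4.
By induction, the statement is established for all n ≥ 9.
Hence the smallest such M is 9.

M = 9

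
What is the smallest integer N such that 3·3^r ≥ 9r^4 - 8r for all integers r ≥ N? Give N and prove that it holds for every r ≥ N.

At r = 8: 19683 < 36800, so the inequality fails and N ≥ 9. We prove 3·3^r ≥ 9r^4 - 8r for all r ≥ 9.
Base case (r = 9): 3·3^r = 59049 and 9r^4 - 8r = 58977, so 59049 ≥ 58977.
Suppose the result is true for r = m, so 3·3^m ≥ 9m^4 - 8m.
Then 3·3^(m + 1) = 3·(3·3^m) ≥ 3·(9m^4 - 8m).
Also, for m ≥ 9 we have 3·(9m^4 - 8m) ≥ 9(m+1)^4 - 8(m+1), since 3·(9m^4 - 8m) − (9(m+1)^4 - 8(m+1)) = 18m^4 - 36m^3 - 54m^2 - 52m - 1, which is nonnegative for all m ≥ 9.
Combining, 3·3^(m + 1) ≥ 9(m+1)^4 - 8(m+1).
Hence, by induction on r, the claim holds for every r ≥ 9.
Hence the smallest such N is 9.

N = 9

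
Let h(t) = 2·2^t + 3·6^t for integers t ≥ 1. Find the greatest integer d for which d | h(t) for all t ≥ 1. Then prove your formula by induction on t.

d = 2

Computing the first values: h(1) = 22 and h(2) = 116; gcd(22, 116) = 2, so d ≤ 2.
We prove 2 | 2·2^t + 3·6^t for all t ≥ 1 by induction on t.
When t = 1: h(1) = 22 = 2·(11), so 2 | h(1).
Suppose the result is true for t = p, i.e. 2 | h(p). Then
h(p+1) − 6·h(p) = (2·2^(p+1) + 3·6^(p+1)) − 6·(2·2^p + 3·6^p) = (2)·2^p·(2 − 6) = (-8)·2^p. Since 2 | h(p) by the inductive hypothesis, 2 | 6·h(p); and 2 | -8 since -8 = 2·-4. Therefore 2 | h(p+1).
Hence, by induction on t, the claim holds for every t ≥ 1.
Therefore the largest such d is 2.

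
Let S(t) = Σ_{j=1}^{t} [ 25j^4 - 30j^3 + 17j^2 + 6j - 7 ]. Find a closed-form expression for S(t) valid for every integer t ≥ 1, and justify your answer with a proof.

S(t) = t(5t^4 + 5t^3 - t^2 + 4t - 2)

We claim S(t) = t(5t^4 + 5t^3 - t^2 + 4t - 2) for all t ≥ 1.
Base step (t = 1): S(1) = 11, and the closed form gives 11. They agree.
Inductive step: suppose the statement holds for some j ≥ 1, so S(j) = j(5j^4 + 5j^3 - j^2 + 4j - 2).
Then S(j+1) = S(j) + (25j^4 + 70j^3 + 77j^2 + 50j + 11) = (j(5j^4 + 5j^3 - j^2 + 4j - 2)) + (25j^4 + 70j^3 + 77j^2 + 50j + 11).
Simplifying, S(j+1) = (j + 1)(5j^4 + 25j^3 + 44j^2 + 37j + 11) = (j+1)(5(j+1)^4 + 5(j+1)^3 - (j+1)^2 + 4(j+1) - 2),
which is the closed form with t = j+1.
By the principle of mathematical induction, the result holds for all t ≥ 1.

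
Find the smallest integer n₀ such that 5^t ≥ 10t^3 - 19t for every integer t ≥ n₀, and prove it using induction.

n₀ = 4

At t = 3: 125 < 213, so the inequality fails and n₀ ≥ 4. We prove 5^t ≥ 10t^3 - 19t for all t ≥ 4.
Base step (t = 4): 5^t = 625 and 10t^3 - 19t = 564, so 625 ≥ 564.
Suppose the result is true for t = p, so 5^p ≥ 10p^3 - 19p.
Then 5^(p + 1) = 5·(5^p) ≥ 5·(10p^3 - 19p).
Also, for p ≥ 4 we have 5·(10p^3 - 19p) ≥ 10(p+1)^3 - 19(p+1), since 5·(10p^3 - 19p) − (10(p+1)^3 - 19(p+1)) = 40p^3 - 30p^2 - 106p + 9, which is nonnegative for all p ≥ 4.
Combining, 5^(p + 1) ≥ 10(p+1)^3 - 19(p+1).
By the principle of mathematical induction, the result holds for all t ≥ 4.
Hence the smallest such n₀ is 4.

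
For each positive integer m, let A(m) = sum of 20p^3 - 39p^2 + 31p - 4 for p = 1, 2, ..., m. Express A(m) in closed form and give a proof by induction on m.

We claim A(m) = m(5m^3 - 3m^2 + m + 5) for all m ≥ 1.
For the base case m = 1: A(1) = 8, and the closed form gives 8. They agree.
Suppose the result is true for m = p, so A(p) = p(5p^3 - 3p^2 + p + 5).
Then A(p+1) = A(p) + (20p^3 + 21p^2 + 13p + 8) = (p(5p^3 - 3p^2 + p + 5)) + (20p^3 + 21p^2 + 13p + 8).
Simplifying, A(p+1) = (p + 1)(5p^3 + 12p^2 + 10p + 8) = (p+1)(5(p+1)^3 - 3(p+1)^2 + (p+1) + 5),
which is the closed form with m = p+1.
By the principle of mathematical induction, the result holds for all m ≥ 1.

A(m) = m(5m^3 - 3m^2 + m + 5)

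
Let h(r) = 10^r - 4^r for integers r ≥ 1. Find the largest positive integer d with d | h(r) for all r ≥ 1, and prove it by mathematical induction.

Computing the first values: h(1) = 6 and h(2) = 84; gcd(6, 84) = 6, so d ≤ 6.
We prove 6 | 10^r - 4^r for all r ≥ 1 by induction on r.
For the base case r = 1: h(1) = 6 = 6·(1), so 6 | h(1).
For the inductive step, assume it holds for an arbitrary k ≥ 1, i.e. 6 | h(k). Then
10^{k+1} − 4^{k+1} = 10·10^k − 4·4^k = 10·(10^k − 4^k) + (6)·4^k. The first term is divisible by 6 by the inductive hypothesis, and the second term (6)·4^k is divisible by 6 since 6 | 6. Hence 6 | h(k+1).
Hence, by induction on r, the claim holds for every r ≥ 1.
Therefore the largest such d is 6.

d = 6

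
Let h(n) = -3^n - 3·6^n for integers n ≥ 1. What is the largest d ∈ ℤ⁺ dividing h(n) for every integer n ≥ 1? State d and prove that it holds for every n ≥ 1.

Computing the first values: h(1) = -21 and h(2) = -117; gcd(-21, -117) = 3, so d ≤ 3.
We prove 3 | -3^n - 3·6^n for all n ≥ 1 by induction on n.
Base step (n = 1): h(1) = -21 = 3·(-7), so 3 | h(1).
Inductive step: suppose the statement holds for some i ≥ 1, i.e. 3 | h(i). Then
h(i+1) − 6·h(i) = (-3^(i+1) - 3·6^(i+1)) − 6·(-3^i - 3·6^i) = (-1)·3^i·(3 − 6) = (3)·3^i. Since 3 | h(i) by the inductive hypothesis, 3 | 6·h(i); and 3 | 3 since 3 = 3·1. Therefore 3 | h(i+1).
By the principle of mathematical induction, the result holds for all n ≥ 1.
Therefore the largest such d is 3.

d = 3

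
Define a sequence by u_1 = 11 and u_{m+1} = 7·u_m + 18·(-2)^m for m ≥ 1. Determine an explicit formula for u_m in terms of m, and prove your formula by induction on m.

Computing the first terms: u_1 = 11, u_2 = 41, u_3 = 359. This suggests u_m = (-2)^(m + 1) + 7^m.
Base case (m = 1): the formula gives 11 = 11 = u_1.
For the inductive step, assume it holds for an arbitrary p ≥ 1, so u_p = (-2)^(p + 1) + 7^p.
Then u_{p+1} = 7·u_p + 18·(-2)^p = 7·((-2)^(p + 1) + 7^p) + 18·(-2)^p = (-2)^(p + 2) + 7^(p + 1) = (-2)^((p+1) + 1) + 7^(p+1),
which is the claimed formula at m = p+1.
Hence, by induction on m, the claim holds for every m ≥ 1.

u_m = (-2)^(m + 1) + 7^m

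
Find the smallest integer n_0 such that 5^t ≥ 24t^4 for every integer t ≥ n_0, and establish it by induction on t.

n_0 = 7

At t = 6: 15625 < 31104, so the inequality fails and n_0 ≥ 7. We prove 5^t ≥ 24t^4 for all t ≥ 7.
Base step (t = 7): 5^t = 78125 and 24t^4 = 57624, so 78125 ≥ 57624.
For the inductive step, assume it holds for an arbitrary r ≥ 7, so 5^r ≥ 24r^4.
Then 5^(r + 1) = 5·(5^r) ≥ 5·(24r^4).
Also, for r ≥ 7 we have 5·(24r^4) ≥ 24(r+1)^4, since 5 ≥ (1 + 1/r)^4 for all r ≥ 7.
Combining, 5^(r + 1) ≥ 24(r+1)^4.
By induction, the statement is established for all t ≥ 7.
Hence the smallest such n_0 is 7.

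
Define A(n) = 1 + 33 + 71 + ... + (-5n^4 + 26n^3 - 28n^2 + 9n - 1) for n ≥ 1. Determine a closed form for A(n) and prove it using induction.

We claim A(n) = -n(n^4 - 4n^3 - 2n^2 + 3n + 1) for all n ≥ 1.
For the base case n = 1: A(1) = 1, and the closed form gives 1. They agree.
Inductive step: suppose the statement holds for some j ≥ 1, so A(j) = j(-j^4 + 4j^3 + 2j^2 - 3j - 1).
Then A(j+1) = A(j) + (-5j^4 + 6j^3 + 20j^2 + 11j + 1) = (j(-j^4 + 4j^3 + 2j^2 - 3j - 1)) + (-5j^4 + 6j^3 + 20j^2 + 11j + 1).
Simplifying, A(j+1) = -(j + 1)(j^4 - 8j^2 - 9j - 1) = -(j+1)((j+1)^4 - 4(j+1)^3 - 2(j+1)^2 + 3(j+1) + 1),
which is the closed form with n = j+1.
This completes the induction.

A(n) = -n(n^4 - 4n^3 - 2n^2 + 3n + 1)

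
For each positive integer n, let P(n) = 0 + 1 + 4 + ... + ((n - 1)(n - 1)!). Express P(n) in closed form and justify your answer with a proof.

P(n) = n! - 1

We claim P(n) = n! - 1 for all n ≥ 1.
Base step (n = 1): P(1) = 0, and the closed form gives 0. They agree.
Inductive step: assume the claim holds for n = k, so P(k) = k! - 1.
Then P(k+1) = P(k) + (k·k!) = (k! - 1) + (k·k!).
Simplifying, P(k+1) = (k+1)! - 1,
which is the closed form with n = k+1.
Hence, by induction on n, the claim holds for every n ≥ 1.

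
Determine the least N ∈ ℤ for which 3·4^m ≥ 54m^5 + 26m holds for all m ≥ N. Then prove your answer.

N = 11

At m = 10: 3145728 < 5400260, so the inequality fails and N ≥ 11. We prove 3·4^m ≥ 54m^5 + 26m for all m ≥ 11.
When m = 11: 3·4^m = 12582912 and 54m^5 + 26m = 8697040, so 12582912 ≥ 8697040.
Inductive step: suppose the statement holds for some i ≥ 11, so 3·4^i ≥ 54i^5 + 26i.
Then 3·4^(i + 1) = 4·(3·4^i) ≥ 4·(54i^5 + 26i).
Also, for i ≥ 11 we have 4·(54i^5 + 26i) ≥ 54(i+1)^5 + 26(i+1), since 4·(54i^5 + 26i) − (54(i+1)^5 + 26(i+1)) = 162i^5 - 270i^4 - 540i^3 - 540i^2 - 192i - 80, which is nonnegative for all i ≥ 11.
Combining, 3·4^(i + 1) ≥ 54(i+1)^5 + 26(i+1).
By induction, the statement is established for all m ≥ 11.
Hence the smallest such N is 11.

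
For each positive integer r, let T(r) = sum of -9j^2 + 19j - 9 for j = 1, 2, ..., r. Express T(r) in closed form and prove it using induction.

We claim T(r) = -r(3r^2 - 5r + 1) for all r ≥ 1.
For the base case r = 1: T(1) = 1, and the closed form gives 1. They agree.
Inductive step: assume the claim holds for r = j, so T(j) = j(-3j^2 + 5j - 1).
Then T(j+1) = T(j) + (-9j^2 + j + 1) = (j(-3j^2 + 5j - 1)) + (-9j^2 + j + 1).
Simplifying, T(j+1) = -(j + 1)(3j^2 + j - 1) = -(j+1)(3(j+1)^2 - 5(j+1) + 1),
which is the closed form with r = j+1.
By the principle of mathematical induction, the result holds for all r ≥ 1.

T(r) = -r(3r^2 - 5r + 1)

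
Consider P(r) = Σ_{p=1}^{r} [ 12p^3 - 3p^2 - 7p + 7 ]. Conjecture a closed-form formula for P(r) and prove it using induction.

We claim P(r) = r(3r^3 + 5r^2 - 2r + 3) for all r ≥ 1.
For the base case r = 1: P(1) = 9, and the closed form gives 9. They agree.
Suppose the result is true for r = p, so P(p) = p(3p^3 + 5p^2 - 2p + 3).
Then P(p+1) = P(p) + (12p^3 + 33p^2 + 23p + 9) = (p(3p^3 + 5p^2 - 2p + 3)) + (12p^3 + 33p^2 + 23p + 9).
Simplifying, P(p+1) = (p + 1)(3p^3 + 14p^2 + 17p + 9) = (p+1)(3(p+1)^3 + 5(p+1)^2 - 2(p+1) + 3),
which is the closed form with r = p+1.
By the principle of mathematical induction, the result holds for all r ≥ 1.

P(r) = r(3r^3 + 5r^2 - 2r + 3)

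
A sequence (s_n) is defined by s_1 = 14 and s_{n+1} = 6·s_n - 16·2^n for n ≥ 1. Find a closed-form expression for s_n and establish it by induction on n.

s_n = 2^(n + 2) + 6^n

Computing the first terms: s_1 = 14, s_2 = 52, s_3 = 248. This suggests s_n = 2^(n + 2) + 6^n.
For the base case n = 1: the formula gives 14 = 14 = s_1.
Suppose the result is true for n = i, so s_i = 2^(i + 2) + 6^i.
Then s_{i+1} = 6·s_i - 16·2^i = 6·(2^(i + 2) + 6^i) - 16·2^i = 2^(i + 3) + 6^(i + 1) = 2^((i+1) + 2) + 6^(i+1),
which is the claimed formula at n = i+1.
Hence, by induction on n, the claim holds for every n ≥ 1.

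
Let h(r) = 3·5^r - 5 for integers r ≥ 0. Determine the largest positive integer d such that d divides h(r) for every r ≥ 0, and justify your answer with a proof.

d = 2

Computing the first values: h(0) = -2 and h(1) = 10; gcd(-2, 10) = 2, so d ≤ 2.
We prove 2 | 3·5^r - 5 for all r ≥ 0 by induction on r.
Base step (r = 0): h(0) = -2 = 2·(-1), so 2 | h(0).
Inductive step: assume the claim holds for r = m, i.e. 2 | h(m). Then
h(m+1) = 3·5^(m+1) - 5 = 5·(3·5^m - 5) + 20 = 5·h(m) + 20. The first term is divisible by 2 by the inductive hypothesis, and 20 is divisible by 2. Hence 2 | h(m+1).
This completes the induction.
Therefore the largest such d is 2.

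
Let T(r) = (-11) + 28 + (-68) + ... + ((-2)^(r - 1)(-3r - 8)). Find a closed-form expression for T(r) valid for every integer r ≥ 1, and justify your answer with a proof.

T(r) = (-2)^r(r + 3) - 3

We claim T(r) = (-2)^r(r + 3) - 3 for all r ≥ 1.
When r = 1: T(1) = -11, and the closed form gives -11. They agree.
Inductive step: assume the claim holds for r = m, so T(m) = (-2)^m(m + 3) - 3.
Then T(m+1) = T(m) + ((-2)^m(-3m - 11)) = ((-2)^m(m + 3) - 3) + ((-2)^m(-3m - 11)).
Simplifying, T(m+1) = -2(-2)^m·m - 8(-2)^m - 3 = (-2)^(m+1)((m+1) + 3) - 3,
which is the closed form with r = m+1.
Hence, by induction on r, the claim holds for every r ≥ 1.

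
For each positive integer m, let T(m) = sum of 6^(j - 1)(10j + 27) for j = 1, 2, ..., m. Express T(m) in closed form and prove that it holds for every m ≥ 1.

We claim T(m) = 6^m(2m + 5) - 5 for all m ≥ 1.
For the base case m = 1: T(1) = 37, and the closed form gives 37. They agree.
Inductive step: suppose the statement holds for some j ≥ 1, so T(j) = 6^j(2j + 5) - 5.
Then T(j+1) = T(j) + (6^j(10j + 37)) = (6^j(2j + 5) - 5) + (6^j(10j + 37)).
Simplifying, T(j+1) = 12·6^j·j + 42·6^j - 5 = 6^(j+1)(2(j+1) + 5) - 5,
which is the closed form with m = j+1.
Hence, by induction on m, the claim holds for every m ≥ 1.

T(m) = 6^m(2m + 5) - 5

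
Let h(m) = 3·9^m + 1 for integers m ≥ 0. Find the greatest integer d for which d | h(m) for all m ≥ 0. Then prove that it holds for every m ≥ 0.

Computing the first values: h(0) = 4 and h(1) = 28; gcd(4, 28) = 4, so d ≤ 4.
We prove 4 | 3·9^m + 1 for all m ≥ 0 by induction on m.
For the base case m = 0: h(0) = 4 = 4·(1), so 4 | h(0).
Inductive step: assume the claim holds for m = j, i.e. 4 | h(j). Then
h(j+1) = 3·9^(j+1) + 1 = 9·(3·9^j + 1) - 8 = 9·h(j) - 8. The first term is divisible by 4 by the inductive hypothesis, and -8 is divisible by 4. Hence 4 | h(j+1).
By the principle of mathematical induction, the result holds for all m ≥ 0.
Therefore the largest such d is 4.

d = 4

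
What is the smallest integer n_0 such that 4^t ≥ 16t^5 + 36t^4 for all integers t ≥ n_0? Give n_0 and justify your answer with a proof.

n_0 = 11

At t = 10: 1048576 < 1960000, so the inequality fails and n_0 ≥ 11. We prove 4^t ≥ 16t^5 + 36t^4 for all t ≥ 11.
Base step (t = 11): 4^t = 4194304 and 16t^5 + 36t^4 = 3103892, so 4194304 ≥ 3103892.
Inductive step: assume the claim holds for t = i, so 4^i ≥ 16i^5 + 36i^4.
Then 4^(i + 1) = 4·(4^i) ≥ 4·(16i^5 + 36i^4).
Also, for i ≥ 11 we have 4·(16i^5 + 36i^4) ≥ 16(i+1)^5 + 36(i+1)^4, since 4·(16i^5 + 36i^4) − (16(i+1)^5 + 36(i+1)^4) = 48i^5 + 28i^4 - 304i^3 - 376i^2 - 224i - 52, which is nonnegative for all i ≥ 11.
Combining, 4^(i + 1) ≥ 16(i+1)^5 + 36(i+1)^4.
By induction, the statement is established for all t ≥ 11.
Hence the smallest such n_0 is 11.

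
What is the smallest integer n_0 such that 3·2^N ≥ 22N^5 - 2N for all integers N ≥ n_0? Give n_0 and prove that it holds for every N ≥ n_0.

At N = 26: 201326592 < 261390220, so the inequality fails and n_0 ≥ 27. We prove 3·2^N ≥ 22N^5 - 2N for all N ≥ 27.
Base case (N = 27): 3·2^N = 402653184 and 22N^5 - 2N = 315675900, so 402653184 ≥ 315675900.
For the inductive step, assume it holds for an arbitrary j ≥ 27, so 3·2^j ≥ 22j^5 - 2j.
Then 3·2^(j + 1) = 2·(3·2^j) ≥ 2·(22j^5 - 2j).
Also, for j ≥ 27 we have 2·(22j^5 - 2j) ≥ 22(j+1)^5 - 2(j+1), since 2·(22j^5 - 2j) − (22(j+1)^5 - 2(j+1)) = 22j^5 - 110j^4 - 220j^3 - 220j^2 - 112j - 20, which is nonnegative for all j ≥ 27.
Combining, 3·2^(j + 1) ≥ 22(j+1)^5 - 2(j+1).
This completes the induction.
Hence the smallest such n_0 is 27.

n_0 = 27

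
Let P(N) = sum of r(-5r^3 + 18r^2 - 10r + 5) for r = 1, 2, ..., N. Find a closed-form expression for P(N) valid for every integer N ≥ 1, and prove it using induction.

We claim P(N) = -N(N + 1)(N^3 - 3N^2 - N - 1) for all N ≥ 1.
When N = 1: P(1) = 8, and the closed form gives 8. They agree.
Inductive step: assume the claim holds for N = r, so P(r) = r(-r^4 + 2r^3 + 4r^2 + 2r + 1).
Then P(r+1) = P(r) + (-5r^4 - 2r^3 + 14r^2 + 19r + 8) = (r(-r^4 + 2r^3 + 4r^2 + 2r + 1)) + (-5r^4 - 2r^3 + 14r^2 + 19r + 8).
Simplifying, P(r+1) = -(r + 1)(r + 2)(r^3 - 4r - 4) = -(r+1)((r+1) + 1)((r+1)^3 - 3(r+1)^2 - (r+1) - 1),
which is the closed form with N = r+1.
By induction, the statement is established for all N ≥ 1.

P(N) = -N(N + 1)(N^3 - 3N^2 - N - 1)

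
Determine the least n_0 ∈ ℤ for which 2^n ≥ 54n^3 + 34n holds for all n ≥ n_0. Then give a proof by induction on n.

n_0 = 19

At n = 18: 262144 < 315540, so the inequality fails and n_0 ≥ 19. We prove 2^n ≥ 54n^3 + 34n for all n ≥ 19.
When n = 19: 2^n = 524288 and 54n^3 + 34n = 371032, so 524288 ≥ 371032.
Inductive step: suppose the statement holds for some r ≥ 19, so 2^r ≥ 54r^3 + 34r.
Then 2^(r + 1) = 2·(2^r) ≥ 2·(54r^3 + 34r).
Also, for r ≥ 19 we have 2·(54r^3 + 34r) ≥ 54(r+1)^3 + 34(r+1), since 2·(54r^3 + 34r) − (54(r+1)^3 + 34(r+1)) = 54r^3 - 162r^2 - 128r - 88, which is nonnegative for all r ≥ 19.
Combining, 2^(r + 1) ≥ 54(r+1)^3 + 34(r+1).
Hence, by induction on n, the claim holds for every n ≥ 19.
Hence the smallest such n_0 is 19.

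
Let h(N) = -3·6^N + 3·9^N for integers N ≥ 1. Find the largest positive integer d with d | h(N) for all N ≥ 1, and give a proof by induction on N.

d = 9

Computing the first values: h(1) = 9 and h(2) = 135; gcd(9, 135) = 9, so d ≤ 9.
We prove 9 | -3·6^N + 3·9^N for all N ≥ 1 by induction on N.
For the base case N = 1: h(1) = 9 = 9·(1), so 9 | h(1).
For the inductive step, assume it holds for an arbitrary k ≥ 1, i.e. 9 | h(k). Then
h(k+1) − 9·h(k) = (-3·6^(k+1) + 3·9^(k+1)) − 9·(-3·6^k + 3·9^k) = (-3)·6^k·(6 − 9) = (9)·6^k. Since 9 | h(k) by the inductive hypothesis, 9 | 9·h(k); and 9 | 9 since 9 = 9·1. Therefore 9 | h(k+1).
By induction, the statement is established for all N ≥ 1.
Therefore the largest such d is 9.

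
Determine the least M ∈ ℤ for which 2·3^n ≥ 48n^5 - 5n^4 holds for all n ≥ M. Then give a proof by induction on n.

M = 16

At n = 15: 28697814 < 36196875, so the inequality fails and M ≥ 16. We prove 2·3^n ≥ 48n^5 - 5n^4 for all n ≥ 16.
Base case (n = 16): 2·3^n = 86093442 and 48n^5 - 5n^4 = 50003968, so 86093442 ≥ 50003968.
Suppose the result is true for n = m, so 2·3^m ≥ 48m^5 - 5m^4.
Then 2·3^(m + 1) = 3·(2·3^m) ≥ 3·(48m^5 - 5m^4).
Also, for m ≥ 16 we have 3·(48m^5 - 5m^4) ≥ 48(m+1)^5 - 5(m+1)^4, since 3·(48m^5 - 5m^4) − (48(m+1)^5 - 5(m+1)^4) = 96m^5 - 250m^4 - 460m^3 - 450m^2 - 220m - 43, which is nonnegative for all m ≥ 16.
Combining, 2·3^(m + 1) ≥ 48(m+1)^5 - 5(m+1)^4.
By induction, the statement is established for all n ≥ 16.
Hence the smallest such M is 16.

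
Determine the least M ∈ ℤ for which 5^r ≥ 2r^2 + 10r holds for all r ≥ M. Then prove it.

At r = 2: 25 < 28, so the inequality fails and M ≥ 3. We prove 5^r ≥ 2r^2 + 10r for all r ≥ 3.
Base case (r = 3): 5^r = 125 and 2r^2 + 10r = 48, so 125 ≥ 48.
Inductive step: assume the claim holds for r = m, so 5^m ≥ 2m^2 + 10m.
Then 5^(m + 1) = 5·(5^m) ≥ 5·(2m^2 + 10m).
Also, for m ≥ 3 we have 5·(2m^2 + 10m) ≥ 2(m+1)^2 + 10(m+1), since 5·(2m^2 + 10m) − (2(m+1)^2 + 10(m+1)) = 8m^2 + 36m - 12, which is nonnegative for all m ≥ 3.
Combining, 5^(m + 1) ≥ 2(m+1)^2 + 10(m+1).
This completes the induction.
Hence the smallest such M is 3.

M = 3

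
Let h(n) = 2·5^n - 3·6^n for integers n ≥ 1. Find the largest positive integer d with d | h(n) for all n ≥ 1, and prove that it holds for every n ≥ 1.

Computing the first values: h(1) = -8 and h(2) = -58; gcd(-8, -58) = 2, so d ≤ 2.
We prove 2 | 2·5^n - 3·6^n for all n ≥ 1 by induction on n.
Base case (n = 1): h(1) = -8 = 2·(-4), so 2 | h(1).
Suppose the result is true for n = p, i.e. 2 | h(p). Then
h(p+1) − 6·h(p) = (2·5^(p+1) - 3·6^(p+1)) − 6·(2·5^p - 3·6^p) = (2)·5^p·(5 − 6) = (-2)·5^p. Since 2 | h(p) by the inductive hypothesis, 2 | 6·h(p); and 2 | -2 since -2 = 2·-1. Therefore 2 | h(p+1).
Hence, by induction on n, the claim holds for every n ≥ 1.
Therefore the largest such d is 2.

d = 2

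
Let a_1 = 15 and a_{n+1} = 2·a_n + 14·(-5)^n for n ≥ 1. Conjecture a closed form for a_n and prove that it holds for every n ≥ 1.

Computing the first terms: a_1 = 15, a_2 = -40, a_3 = 270. This suggests a_n = -2(-5)^n + 5·2^(n - 1).
Base case (n = 1): the formula gives 15 = 15 = a_1.
For the inductive step, assume it holds for an arbitrary k ≥ 1, so a_k = -2(-5)^k + 5·2^(k - 1).
Then a_{k+1} = 2·a_k + 14·(-5)^k = 2·(-2(-5)^k + 5·2^(k - 1)) + 14·(-5)^k = -2(-5)^(k + 1) + 5·2^k = -2(-5)^(k+1) + 5·2^((k+1) - 1),
which is the claimed formula at n = k+1.
This completes the induction.

a_n = -2(-5)^n + 5·2^(n - 1)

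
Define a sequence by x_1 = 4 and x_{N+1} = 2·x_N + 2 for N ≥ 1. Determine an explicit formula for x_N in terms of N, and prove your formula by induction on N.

x_N = 3·2^N - 2

Computing the first terms: x_1 = 4, x_2 = 10, x_3 = 22. This suggests x_N = 3·2^N - 2.
When N = 1: the formula gives 4 = 4 = x_1.
Inductive step: suppose the statement holds for some k ≥ 1, so x_k = 3·2^k - 2.
Then x_{k+1} = 2·x_k + 2 = 2·(3·2^k - 2) + 2 = 3·2^(k + 1) - 2,
which is the claimed formula at N = k+1.
By induction, the statement is established for all N ≥ 1.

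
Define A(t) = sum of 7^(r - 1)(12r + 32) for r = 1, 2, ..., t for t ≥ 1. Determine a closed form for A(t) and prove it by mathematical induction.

A(t) = 7^t(2t + 5) - 5

We claim A(t) = 7^t(2t + 5) - 5 for all t ≥ 1.
Base step (t = 1): A(1) = 44, and the closed form gives 44. They agree.
Suppose the result is true for t = r, so A(r) = 7^r(2r + 5) - 5.
Then A(r+1) = A(r) + (7^r(12r + 44)) = (7^r(2r + 5) - 5) + (7^r(12r + 44)).
Simplifying, A(r+1) = 14·7^r·r + 49·7^r - 5 = 7^(r+1)(2(r+1) + 5) - 5,
which is the closed form with t = r+1.
By induction, the statement is established for all t ≥ 1.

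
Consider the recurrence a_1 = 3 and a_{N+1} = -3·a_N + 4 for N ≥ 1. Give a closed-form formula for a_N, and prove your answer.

Computing the first terms: a_1 = 3, a_2 = -5, a_3 = 19. This suggests a_N = 2(-3)^(N - 1) + 1.
Base step (N = 1): the formula gives 3 = 3 = a_1.
Suppose the result is true for N = p, so a_p = 2(-3)^(p - 1) + 1.
Then a_{p+1} = -3·a_p + 4 = -3·(2(-3)^(p - 1) + 1) + 4 = 2(-3)^p + 1 = 2(-3)^((p+1) - 1) + 1,
which is the claimed formula at N = p+1.
By induction, the statement is established for all N ≥ 1.

a_N = 2(-3)^(N - 1) + 1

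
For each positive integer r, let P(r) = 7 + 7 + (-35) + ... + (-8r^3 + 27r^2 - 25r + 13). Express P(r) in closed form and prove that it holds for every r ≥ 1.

P(r) = -r(2r^3 - 5r^2 + r - 5)

We claim P(r) = -r(2r^3 - 5r^2 + r - 5) for all r ≥ 1.
Base case (r = 1): P(1) = 7, and the closed form gives 7. They agree.
For the inductive step, assume it holds for an arbitrary k ≥ 1, so P(k) = k(-2k^3 + 5k^2 - k + 5).
Then P(k+1) = P(k) + (-8k^3 + 3k^2 + 5k + 7) = (k(-2k^3 + 5k^2 - k + 5)) + (-8k^3 + 3k^2 + 5k + 7).
Simplifying, P(k+1) = -(k + 1)(2k^3 + k^2 - 3k - 7) = -(k+1)(2(k+1)^3 - 5(k+1)^2 + (k+1) - 5),
which is the closed form with r = k+1.
Hence, by induction on r, the claim holds for every r ≥ 1.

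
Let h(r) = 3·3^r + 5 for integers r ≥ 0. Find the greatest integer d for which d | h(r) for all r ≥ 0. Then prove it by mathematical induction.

Computing the first values: h(0) = 8 and h(1) = 14; gcd(8, 14) = 2, so d ≤ 2.
We prove 2 | 3·3^r + 5 for all r ≥ 0 by induction on r.
When r = 0: h(0) = 8 = 2·(4), so 2 | h(0).
For the inductive step, assume it holds for an arbitrary m ≥ 0, i.e. 2 | h(m). Then
h(m+1) = 3·3^(m+1) + 5 = 3·(3·3^m + 5) - 10 = 3·h(m) - 10. The first term is divisible by 2 by the inductive hypothesis, and -10 is divisible by 2. Hence 2 | h(m+1).
By induction, the statement is established for all r ≥ 0.
Therefore the largest such d is 2.

d = 2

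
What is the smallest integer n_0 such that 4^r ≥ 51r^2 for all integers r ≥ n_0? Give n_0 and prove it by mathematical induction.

At r = 5: 1024 < 1275, so the inequality fails and n_0 ≥ 6. We prove 4^r ≥ 51r^2 for all r ≥ 6.
Base step (r = 6): 4^r = 4096 and 51r^2 = 1836, so 4096 ≥ 1836.
Inductive step: assume the claim holds for r = m, so 4^m ≥ 51m^2.
Then 4^(m + 1) = 4·(4^m) ≥ 4·(51m^2).
Also, for m ≥ 6 we have 4·(51m^2) ≥ 51(m+1)^2, since 4 ≥ (1 + 1/m)^2 for all m ≥ 6.
Combining, 4^(m + 1) ≥ 51(m+1)^2.
By the principle of mathematical induction, the result holds for all r ≥ 6.
Hence the smallest such n_0 is 6.

n_0 = 6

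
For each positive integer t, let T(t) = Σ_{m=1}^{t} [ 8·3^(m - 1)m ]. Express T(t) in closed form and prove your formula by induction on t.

We claim T(t) = 2·3^t(2t - 1) + 2 for all t ≥ 1.
For the base case t = 1: T(1) = 8, and the closed form gives 8. They agree.
Suppose the result is true for t = m, so T(m) = 2·3^m(2m - 1) + 2.
Then T(m+1) = T(m) + (8·3^m(m + 1)) = (2·3^m(2m - 1) + 2) + (8·3^m(m + 1)).
Simplifying, T(m+1) = 12·3^m·m + 6·3^m + 2 = 2·3^(m+1)(2(m+1) - 1) + 2,
which is the closed form with t = m+1.
By induction, the statement is established for all t ≥ 1.

T(t) = 2·3^t(2t - 1) + 2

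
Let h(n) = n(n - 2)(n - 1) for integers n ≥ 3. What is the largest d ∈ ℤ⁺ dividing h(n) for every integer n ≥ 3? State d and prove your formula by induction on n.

d = 6

Computing the first values: h(3) = 6 and h(4) = 24; gcd(6, 24) = 6, so d ≤ 6.
We prove 6 | n(n - 2)(n - 1) for all n ≥ 3 by induction on n.
Base step (n = 3): h(3) = 6 = 6·(1), so 6 | h(3).
Suppose the result is true for n = r, i.e. 6 | h(r). Then
h(r+1) − h(r) = (r-1)·r·(r+1) − (r-2)·(r-1)·r = (r-1)·r·[(r+1) − (r-2)] = 3·(r-1)·r. The product of 2 consecutive integers is divisible by (2)! = 2, so h(r+1) − h(r) is divisible by 3·2 = 6. By the inductive hypothesis 6 | h(r), hence 6 | h(r+1).
This completes the induction.
Therefore the largest such d is 6.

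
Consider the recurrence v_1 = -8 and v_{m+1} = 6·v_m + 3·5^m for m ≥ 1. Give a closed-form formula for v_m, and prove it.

v_m = -3·5^m + 7·6^(m - 1)

Computing the first terms: v_1 = -8, v_2 = -33, v_3 = -123. This suggests v_m = -3·5^m + 7·6^(m - 1).
For the base case m = 1: the formula gives -8 = -8 = v_1.
Suppose the result is true for m = j, so v_j = -3·5^j + 7·6^(j - 1).
Then v_{j+1} = 6·v_j + 3·5^j = 6·(-3·5^j + 7·6^(j - 1)) + 3·5^j = -3·5^(j + 1) + 7·6^j = -3·5^(j+1) + 7·6^((j+1) - 1),
which is the claimed formula at m = j+1.
Hence, by induction on m, the claim holds for every m ≥ 1.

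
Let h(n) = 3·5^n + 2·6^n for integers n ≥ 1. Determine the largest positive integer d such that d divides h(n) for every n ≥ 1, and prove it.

Computing the first values: h(1) = 27 and h(2) = 147; gcd(27, 147) = 3, so d ≤ 3.
We prove 3 | 3·5^n + 2·6^n for all n ≥ 1 by induction on n.
When n = 1: h(1) = 27 = 3·(9), so 3 | h(1).
Inductive step: assume the claim holds for n = k, i.e. 3 | h(k). Then
h(k+1) − 6·h(k) = (3·5^(k+1) + 2·6^(k+1)) − 6·(3·5^k + 2·6^k) = (3)·5^k·(5 − 6) = (-3)·5^k. Since 3 | h(k) by the inductive hypothesis, 3 | 6·h(k); and 3 | -3 since -3 = 3·-1. Therefore 3 | h(k+1).
By the principle of mathematical induction, the result holds for all n ≥ 1.
Therefore the largest such d is 3.

d = 3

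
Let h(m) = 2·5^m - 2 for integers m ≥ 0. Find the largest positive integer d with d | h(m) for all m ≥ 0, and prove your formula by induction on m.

d = 8

Computing the first values: h(0) = 0 and h(1) = 8; gcd(0, 8) = 8, so d ≤ 8.
We prove 8 | 2·5^m - 2 for all m ≥ 0 by induction on m.
Base case (m = 0): h(0) = 0 = 8·(0), so 8 | h(0).
For the inductive step, assume it holds for an arbitrary r ≥ 0, i.e. 8 | h(r). Then
h(r+1) = 2·5^(r+1) - 2 = 5·(2·5^r - 2) + 8 = 5·h(r) + 8. The first term is divisible by 8 by the inductive hypothesis, and 8 is divisible by 8. Hence 8 | h(r+1).
This completes the induction.
Therefore the largest such d is 8.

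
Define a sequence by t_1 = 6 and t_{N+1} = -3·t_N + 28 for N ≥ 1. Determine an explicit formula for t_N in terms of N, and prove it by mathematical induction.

t_N = -(-3)^(N - 1) + 7

Computing the first terms: t_1 = 6, t_2 = 10, t_3 = -2. This suggests t_N = -(-3)^(N - 1) + 7.
When N = 1: the formula gives 6 = 6 = t_1.
For the inductive step, assume it holds for an arbitrary j ≥ 1, so t_j = -(-3)^(j - 1) + 7.
Then t_{j+1} = -3·t_j + 28 = -3·(-(-3)^(j - 1) + 7) + 28 = -(-3)^j + 7 = -(-3)^((j+1) - 1) + 7,
which is the claimed formula at N = j+1.
This completes the induction.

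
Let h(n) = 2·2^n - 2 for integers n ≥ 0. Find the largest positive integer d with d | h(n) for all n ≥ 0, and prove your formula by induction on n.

Computing the first values: h(0) = 0 and h(1) = 2; gcd(0, 2) = 2, so d ≤ 2.
We prove 2 | 2·2^n - 2 for all n ≥ 0 by induction on n.
For the base case n = 0: h(0) = 0 = 2·(0), so 2 | h(0).
Inductive step: suppose the statement holds for some r ≥ 0, i.e. 2 | h(r). Then
h(r+1) = 2·2^(r+1) - 2 = 2·(2·2^r - 2) + 2 = 2·h(r) + 2. The first term is divisible by 2 by the inductive hypothesis, and 2 is divisible by 2. Hence 2 | h(r+1).
Hence, by induction on n, the claim holds for every n ≥ 0.
Therefore the largest such d is 2.

d = 2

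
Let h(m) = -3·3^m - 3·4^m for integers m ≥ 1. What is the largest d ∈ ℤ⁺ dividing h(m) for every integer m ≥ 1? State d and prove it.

d = 3

Computing the first values: h(1) = -21 and h(2) = -75; gcd(-21, -75) = 3, so d ≤ 3.
We prove 3 | -3·3^m - 3·4^m for all m ≥ 1 by induction on m.
When m = 1: h(1) = -21 = 3·(-7), so 3 | h(1).
Inductive step: suppose the statement holds for some j ≥ 1, i.e. 3 | h(j). Then
h(j+1) − 4·h(j) = (-3·3^(j+1) - 3·4^(j+1)) − 4·(-3·3^j - 3·4^j) = (-3)·3^j·(3 − 4) = (3)·3^j. Since 3 | h(j) by the inductive hypothesis, 3 | 4·h(j); and 3 | 3 since 3 = 3·1. Therefore 3 | h(j+1).
By the principle of mathematical induction, the result holds for all m ≥ 1.
Therefore the largest such d is 3.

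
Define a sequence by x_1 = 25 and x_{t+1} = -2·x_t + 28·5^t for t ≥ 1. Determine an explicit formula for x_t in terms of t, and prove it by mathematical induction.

x_t = 5(-2)^(t - 1) + 4·5^t

Computing the first terms: x_1 = 25, x_2 = 90, x_3 = 520. This suggests x_t = 5(-2)^(t - 1) + 4·5^t.
When t = 1: the formula gives 25 = 25 = x_1.
Inductive step: assume the claim holds for t = i, so x_i = 5(-2)^(i - 1) + 4·5^i.
Then x_{i+1} = -2·x_i + 28·5^i = -2·(5(-2)^(i - 1) + 4·5^i) + 28·5^i = 5(-2)^i + 4·5^(i + 1) = 5(-2)^((i+1) - 1) + 4·5^(i+1),
which is the claimed formula at t = i+1.
By induction, the statement is established for all t ≥ 1.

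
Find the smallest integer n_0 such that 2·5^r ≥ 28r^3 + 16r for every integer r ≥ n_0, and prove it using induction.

n_0 = 5

At r = 4: 1250 < 1856, so the inequality fails and n_0 ≥ 5. We prove 2·5^r ≥ 28r^3 + 16r for all r ≥ 5.
When r = 5: 2·5^r = 6250 and 28r^3 + 16r = 3580, so 6250 ≥ 3580.
Inductive step: assume the claim holds for r = j, so 2·5^j ≥ 28j^3 + 16j.
Then 2·5^(j + 1) = 5·(2·5^j) ≥ 5·(28j^3 + 16j).
Also, for j ≥ 5 we have 5·(28j^3 + 16j) ≥ 28(j+1)^3 + 16(j+1), since 5·(28j^3 + 16j) − (28(j+1)^3 + 16(j+1)) = 112j^3 - 84j^2 - 20j - 44, which is nonnegative for all j ≥ 5.
Combining, 2·5^(j + 1) ≥ 28(j+1)^3 + 16(j+1).
By induction, the statement is established for all r ≥ 5.
Hence the smallest such n_0 is 5.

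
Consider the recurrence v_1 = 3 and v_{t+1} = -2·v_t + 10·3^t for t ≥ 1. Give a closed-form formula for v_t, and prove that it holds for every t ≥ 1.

Computing the first terms: v_1 = 3, v_2 = 24, v_3 = 42. This suggests v_t = -3(-2)^(t - 1) + 2·3^t.
Base step (t = 1): the formula gives 3 = 3 = v_1.
Inductive step: assume the claim holds for t = i, so v_i = -3(-2)^(i - 1) + 2·3^i.
Then v_{i+1} = -2·v_i + 10·3^i = -2·(-3(-2)^(i - 1) + 2·3^i) + 10·3^i = -3(-2)^i + 2·3^(i + 1) = -3(-2)^((i+1) - 1) + 2·3^(i+1),
which is the claimed formula at t = i+1.
Hence, by induction on t, the claim holds for every t ≥ 1.

v_t = -3(-2)^(t - 1) + 2·3^t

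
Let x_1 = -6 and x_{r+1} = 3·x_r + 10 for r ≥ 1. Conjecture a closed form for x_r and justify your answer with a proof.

Computing the first terms: x_1 = -6, x_2 = -8, x_3 = -14. This suggests x_r = -3^(r - 1) - 5.
Base case (r = 1): the formula gives -6 = -6 = x_1.
Suppose the result is true for r = p, so x_p = -3^(p - 1) - 5.
Then x_{p+1} = 3·x_p + 10 = 3·(-3^(p - 1) - 5) + 10 = -3^p - 5 = -3^((p+1) - 1) - 5,
which is the claimed formula at r = p+1.
Hence, by induction on r, the claim holds for every r ≥ 1.

x_r = -3^(r - 1) - 5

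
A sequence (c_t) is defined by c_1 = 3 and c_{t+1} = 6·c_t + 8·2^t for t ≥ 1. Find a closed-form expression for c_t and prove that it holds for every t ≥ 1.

Computing the first terms: c_1 = 3, c_2 = 34, c_3 = 236. This suggests c_t = -2^(t + 1) + 7·6^(t - 1).
For the base case t = 1: the formula gives 3 = 3 = c_1.
For the inductive step, assume it holds for an arbitrary j ≥ 1, so c_j = -2^(j + 1) + 7·6^(j - 1).
Then c_{j+1} = 6·c_j + 8·2^j = 6·(-2^(j + 1) + 7·6^(j - 1)) + 8·2^j = -2^(j + 2) + 7·6^j = -2^((j+1) + 1) + 7·6^((j+1) - 1),
which is the claimed formula at t = j+1.
This completes the induction.

c_t = -2^(t + 1) + 7·6^(t - 1)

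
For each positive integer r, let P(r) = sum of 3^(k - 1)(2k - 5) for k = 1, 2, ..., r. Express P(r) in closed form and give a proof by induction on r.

We claim P(r) = 3^r(r - 3) + 3 for all r ≥ 1.
Base case (r = 1): P(1) = -3, and the closed form gives -3. They agree.
Inductive step: assume the claim holds for r = k, so P(k) = 3^k(k - 3) + 3.
Then P(k+1) = P(k) + (3^k(2k - 3)) = (3^k(k - 3) + 3) + (3^k(2k - 3)).
Simplifying, P(k+1) = 3·3^k·k - 6·3^k + 3 = 3^(k+1)((k+1) - 3) + 3,
which is the closed form with r = k+1.
By induction, the statement is established for all r ≥ 1.

P(r) = 3^r(r - 3) + 3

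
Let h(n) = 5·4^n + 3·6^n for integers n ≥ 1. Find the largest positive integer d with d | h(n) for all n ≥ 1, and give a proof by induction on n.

d = 2

Computing the first values: h(1) = 38 and h(2) = 188; gcd(38, 188) = 2, so d ≤ 2.
We prove 2 | 5·4^n + 3·6^n for all n ≥ 1 by induction on n.
For the base case n = 1: h(1) = 38 = 2·(19), so 2 | h(1).
Suppose the result is true for n = m, i.e. 2 | h(m). Then
h(m+1) − 6·h(m) = (5·4^(m+1) + 3·6^(m+1)) − 6·(5·4^m + 3·6^m) = (5)·4^m·(4 − 6) = (-10)·4^m. Since 2 | h(m) by the inductive hypothesis, 2 | 6·h(m); and 2 | -10 since -10 = 2·-5. Therefore 2 | h(m+1).
This completes the induction.
Therefore the largest such d is 2.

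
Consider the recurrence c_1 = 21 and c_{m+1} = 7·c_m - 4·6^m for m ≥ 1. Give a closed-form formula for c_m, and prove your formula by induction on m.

Computing the first terms: c_1 = 21, c_2 = 123, c_3 = 717. This suggests c_m = 4·6^m - 3·7^(m - 1).
When m = 1: the formula gives 21 = 21 = c_1.
Inductive step: suppose the statement holds for some i ≥ 1, so c_i = 4·6^i - 3·7^(i - 1).
Then c_{i+1} = 7·c_i - 4·6^i = 7·(4·6^i - 3·7^(i - 1)) - 4·6^i = 4·6^(i + 1) - 3·7^i = 4·6^(i+1) - 3·7^((i+1) - 1),
which is the claimed formula at m = i+1.
By induction, the statement is established for all m ≥ 1.

c_m = 4·6^m - 3·7^(m - 1)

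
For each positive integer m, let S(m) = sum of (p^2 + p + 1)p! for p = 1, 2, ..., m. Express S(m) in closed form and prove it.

We claim S(m) = (m + 1)(m + 1)! - 1 for all m ≥ 1.
Base step (m = 1): S(1) = 3, and the closed form gives 3. They agree.
Inductive step: suppose the statement holds for some p ≥ 1, so S(p) = (p + 1)(p + 1)! - 1.
Then S(p+1) = S(p) + ((p^2 + 3p + 3)(p + 1)!) = ((p + 1)(p + 1)! - 1) + ((p^2 + 3p + 3)(p + 1)!).
Simplifying, S(p+1) = ((p+1) + 1)((p+1) + 1)! - 1,
which is the closed form with m = p+1.
Hence, by induction on m, the claim holds for every m ≥ 1.

S(m) = (m + 1)(m + 1)! - 1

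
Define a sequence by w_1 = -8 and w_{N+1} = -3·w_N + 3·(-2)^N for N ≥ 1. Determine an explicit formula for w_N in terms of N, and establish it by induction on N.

w_N = 3(-2)^N - 2(-3)^(N - 1)

Computing the first terms: w_1 = -8, w_2 = 18, w_3 = -42. This suggests w_N = 3(-2)^N - 2(-3)^(N - 1).
Base case (N = 1): the formula gives -8 = -8 = w_1.
Suppose the result is true for N = p, so w_p = 3(-2)^p - 2(-3)^(p - 1).
Then w_{p+1} = -3·w_p + 3·(-2)^p = -3·(3(-2)^p - 2(-3)^(p - 1)) + 3·(-2)^p = 3(-2)^(p + 1) - 2(-3)^p = 3(-2)^(p+1) - 2(-3)^((p+1) - 1),
which is the claimed formula at N = p+1.
By induction, the statement is established for all N ≥ 1.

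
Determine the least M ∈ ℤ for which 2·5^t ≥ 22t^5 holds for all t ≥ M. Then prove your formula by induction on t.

M = 8

At t = 7: 156250 < 369754, so the inequality fails and M ≥ 8. We prove 2·5^t ≥ 22t^5 for all t ≥ 8.
Base step (t = 8): 2·5^t = 781250 and 22t^5 = 720896, so 781250 ≥ 720896.
For the inductive step, assume it holds for an arbitrary r ≥ 8, so 2·5^r ≥ 22r^5.
Then 2·5^(r + 1) = 5·(2·5^r) ≥ 5·(22r^5).
Also, for r ≥ 8 we have 5·(22r^5) ≥ 22(r+1)^5, since 5 ≥ (1 + 1/r)^5 for all r ≥ 8.
Combining, 2·5^(r + 1) ≥ 22(r+1)^5.
Hence, by induction on t, the claim holds for every t ≥ 8.
Hence the smallest such M is 8.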